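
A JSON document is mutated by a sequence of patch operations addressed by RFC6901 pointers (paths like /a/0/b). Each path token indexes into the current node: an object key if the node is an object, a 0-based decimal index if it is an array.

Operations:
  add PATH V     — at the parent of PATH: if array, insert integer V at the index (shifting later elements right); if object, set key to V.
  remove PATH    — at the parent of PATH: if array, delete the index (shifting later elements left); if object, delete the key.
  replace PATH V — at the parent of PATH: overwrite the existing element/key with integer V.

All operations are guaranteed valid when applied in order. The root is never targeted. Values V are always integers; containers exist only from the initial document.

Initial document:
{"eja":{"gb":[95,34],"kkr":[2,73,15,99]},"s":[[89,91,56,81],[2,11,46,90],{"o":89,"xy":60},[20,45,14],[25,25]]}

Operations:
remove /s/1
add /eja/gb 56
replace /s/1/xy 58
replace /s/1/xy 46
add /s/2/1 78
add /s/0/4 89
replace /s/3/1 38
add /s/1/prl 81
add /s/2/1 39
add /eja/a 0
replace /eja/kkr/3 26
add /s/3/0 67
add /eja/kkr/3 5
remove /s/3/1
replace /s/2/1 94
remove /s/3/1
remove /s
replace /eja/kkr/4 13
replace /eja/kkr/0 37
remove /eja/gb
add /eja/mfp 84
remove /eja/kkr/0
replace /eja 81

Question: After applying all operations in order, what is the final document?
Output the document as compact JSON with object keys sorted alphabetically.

Answer: {"eja":81}

Derivation:
After op 1 (remove /s/1): {"eja":{"gb":[95,34],"kkr":[2,73,15,99]},"s":[[89,91,56,81],{"o":89,"xy":60},[20,45,14],[25,25]]}
After op 2 (add /eja/gb 56): {"eja":{"gb":56,"kkr":[2,73,15,99]},"s":[[89,91,56,81],{"o":89,"xy":60},[20,45,14],[25,25]]}
After op 3 (replace /s/1/xy 58): {"eja":{"gb":56,"kkr":[2,73,15,99]},"s":[[89,91,56,81],{"o":89,"xy":58},[20,45,14],[25,25]]}
After op 4 (replace /s/1/xy 46): {"eja":{"gb":56,"kkr":[2,73,15,99]},"s":[[89,91,56,81],{"o":89,"xy":46},[20,45,14],[25,25]]}
After op 5 (add /s/2/1 78): {"eja":{"gb":56,"kkr":[2,73,15,99]},"s":[[89,91,56,81],{"o":89,"xy":46},[20,78,45,14],[25,25]]}
After op 6 (add /s/0/4 89): {"eja":{"gb":56,"kkr":[2,73,15,99]},"s":[[89,91,56,81,89],{"o":89,"xy":46},[20,78,45,14],[25,25]]}
After op 7 (replace /s/3/1 38): {"eja":{"gb":56,"kkr":[2,73,15,99]},"s":[[89,91,56,81,89],{"o":89,"xy":46},[20,78,45,14],[25,38]]}
After op 8 (add /s/1/prl 81): {"eja":{"gb":56,"kkr":[2,73,15,99]},"s":[[89,91,56,81,89],{"o":89,"prl":81,"xy":46},[20,78,45,14],[25,38]]}
After op 9 (add /s/2/1 39): {"eja":{"gb":56,"kkr":[2,73,15,99]},"s":[[89,91,56,81,89],{"o":89,"prl":81,"xy":46},[20,39,78,45,14],[25,38]]}
After op 10 (add /eja/a 0): {"eja":{"a":0,"gb":56,"kkr":[2,73,15,99]},"s":[[89,91,56,81,89],{"o":89,"prl":81,"xy":46},[20,39,78,45,14],[25,38]]}
After op 11 (replace /eja/kkr/3 26): {"eja":{"a":0,"gb":56,"kkr":[2,73,15,26]},"s":[[89,91,56,81,89],{"o":89,"prl":81,"xy":46},[20,39,78,45,14],[25,38]]}
After op 12 (add /s/3/0 67): {"eja":{"a":0,"gb":56,"kkr":[2,73,15,26]},"s":[[89,91,56,81,89],{"o":89,"prl":81,"xy":46},[20,39,78,45,14],[67,25,38]]}
After op 13 (add /eja/kkr/3 5): {"eja":{"a":0,"gb":56,"kkr":[2,73,15,5,26]},"s":[[89,91,56,81,89],{"o":89,"prl":81,"xy":46},[20,39,78,45,14],[67,25,38]]}
After op 14 (remove /s/3/1): {"eja":{"a":0,"gb":56,"kkr":[2,73,15,5,26]},"s":[[89,91,56,81,89],{"o":89,"prl":81,"xy":46},[20,39,78,45,14],[67,38]]}
After op 15 (replace /s/2/1 94): {"eja":{"a":0,"gb":56,"kkr":[2,73,15,5,26]},"s":[[89,91,56,81,89],{"o":89,"prl":81,"xy":46},[20,94,78,45,14],[67,38]]}
After op 16 (remove /s/3/1): {"eja":{"a":0,"gb":56,"kkr":[2,73,15,5,26]},"s":[[89,91,56,81,89],{"o":89,"prl":81,"xy":46},[20,94,78,45,14],[67]]}
After op 17 (remove /s): {"eja":{"a":0,"gb":56,"kkr":[2,73,15,5,26]}}
After op 18 (replace /eja/kkr/4 13): {"eja":{"a":0,"gb":56,"kkr":[2,73,15,5,13]}}
After op 19 (replace /eja/kkr/0 37): {"eja":{"a":0,"gb":56,"kkr":[37,73,15,5,13]}}
After op 20 (remove /eja/gb): {"eja":{"a":0,"kkr":[37,73,15,5,13]}}
After op 21 (add /eja/mfp 84): {"eja":{"a":0,"kkr":[37,73,15,5,13],"mfp":84}}
After op 22 (remove /eja/kkr/0): {"eja":{"a":0,"kkr":[73,15,5,13],"mfp":84}}
After op 23 (replace /eja 81): {"eja":81}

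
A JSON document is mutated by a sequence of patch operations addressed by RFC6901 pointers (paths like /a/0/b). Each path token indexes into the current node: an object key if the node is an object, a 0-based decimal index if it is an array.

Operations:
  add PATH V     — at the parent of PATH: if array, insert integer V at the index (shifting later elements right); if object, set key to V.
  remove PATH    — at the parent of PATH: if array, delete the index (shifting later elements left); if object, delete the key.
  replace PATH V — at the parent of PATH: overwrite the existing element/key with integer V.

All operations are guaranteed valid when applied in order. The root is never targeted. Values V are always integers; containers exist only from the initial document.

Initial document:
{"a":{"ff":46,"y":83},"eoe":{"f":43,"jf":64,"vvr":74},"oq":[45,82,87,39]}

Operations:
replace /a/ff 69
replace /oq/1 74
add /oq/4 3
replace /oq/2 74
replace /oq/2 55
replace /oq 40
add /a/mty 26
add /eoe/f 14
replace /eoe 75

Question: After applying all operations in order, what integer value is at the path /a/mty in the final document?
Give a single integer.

Answer: 26

Derivation:
After op 1 (replace /a/ff 69): {"a":{"ff":69,"y":83},"eoe":{"f":43,"jf":64,"vvr":74},"oq":[45,82,87,39]}
After op 2 (replace /oq/1 74): {"a":{"ff":69,"y":83},"eoe":{"f":43,"jf":64,"vvr":74},"oq":[45,74,87,39]}
After op 3 (add /oq/4 3): {"a":{"ff":69,"y":83},"eoe":{"f":43,"jf":64,"vvr":74},"oq":[45,74,87,39,3]}
After op 4 (replace /oq/2 74): {"a":{"ff":69,"y":83},"eoe":{"f":43,"jf":64,"vvr":74},"oq":[45,74,74,39,3]}
After op 5 (replace /oq/2 55): {"a":{"ff":69,"y":83},"eoe":{"f":43,"jf":64,"vvr":74},"oq":[45,74,55,39,3]}
After op 6 (replace /oq 40): {"a":{"ff":69,"y":83},"eoe":{"f":43,"jf":64,"vvr":74},"oq":40}
After op 7 (add /a/mty 26): {"a":{"ff":69,"mty":26,"y":83},"eoe":{"f":43,"jf":64,"vvr":74},"oq":40}
After op 8 (add /eoe/f 14): {"a":{"ff":69,"mty":26,"y":83},"eoe":{"f":14,"jf":64,"vvr":74},"oq":40}
After op 9 (replace /eoe 75): {"a":{"ff":69,"mty":26,"y":83},"eoe":75,"oq":40}
Value at /a/mty: 26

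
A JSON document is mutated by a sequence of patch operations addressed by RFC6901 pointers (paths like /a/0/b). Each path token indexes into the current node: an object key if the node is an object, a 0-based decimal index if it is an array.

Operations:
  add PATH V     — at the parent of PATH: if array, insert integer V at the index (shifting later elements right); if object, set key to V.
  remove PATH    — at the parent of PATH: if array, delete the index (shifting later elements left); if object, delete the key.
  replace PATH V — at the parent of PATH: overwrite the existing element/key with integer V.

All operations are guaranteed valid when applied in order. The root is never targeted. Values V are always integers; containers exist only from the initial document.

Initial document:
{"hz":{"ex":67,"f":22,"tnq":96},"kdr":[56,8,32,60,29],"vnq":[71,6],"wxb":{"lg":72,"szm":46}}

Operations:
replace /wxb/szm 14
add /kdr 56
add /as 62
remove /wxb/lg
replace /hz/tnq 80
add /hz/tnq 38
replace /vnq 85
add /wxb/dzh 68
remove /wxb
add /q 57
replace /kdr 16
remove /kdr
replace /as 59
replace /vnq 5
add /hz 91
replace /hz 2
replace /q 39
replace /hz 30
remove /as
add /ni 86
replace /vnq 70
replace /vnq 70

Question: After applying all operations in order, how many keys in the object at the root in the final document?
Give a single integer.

After op 1 (replace /wxb/szm 14): {"hz":{"ex":67,"f":22,"tnq":96},"kdr":[56,8,32,60,29],"vnq":[71,6],"wxb":{"lg":72,"szm":14}}
After op 2 (add /kdr 56): {"hz":{"ex":67,"f":22,"tnq":96},"kdr":56,"vnq":[71,6],"wxb":{"lg":72,"szm":14}}
After op 3 (add /as 62): {"as":62,"hz":{"ex":67,"f":22,"tnq":96},"kdr":56,"vnq":[71,6],"wxb":{"lg":72,"szm":14}}
After op 4 (remove /wxb/lg): {"as":62,"hz":{"ex":67,"f":22,"tnq":96},"kdr":56,"vnq":[71,6],"wxb":{"szm":14}}
After op 5 (replace /hz/tnq 80): {"as":62,"hz":{"ex":67,"f":22,"tnq":80},"kdr":56,"vnq":[71,6],"wxb":{"szm":14}}
After op 6 (add /hz/tnq 38): {"as":62,"hz":{"ex":67,"f":22,"tnq":38},"kdr":56,"vnq":[71,6],"wxb":{"szm":14}}
After op 7 (replace /vnq 85): {"as":62,"hz":{"ex":67,"f":22,"tnq":38},"kdr":56,"vnq":85,"wxb":{"szm":14}}
After op 8 (add /wxb/dzh 68): {"as":62,"hz":{"ex":67,"f":22,"tnq":38},"kdr":56,"vnq":85,"wxb":{"dzh":68,"szm":14}}
After op 9 (remove /wxb): {"as":62,"hz":{"ex":67,"f":22,"tnq":38},"kdr":56,"vnq":85}
After op 10 (add /q 57): {"as":62,"hz":{"ex":67,"f":22,"tnq":38},"kdr":56,"q":57,"vnq":85}
After op 11 (replace /kdr 16): {"as":62,"hz":{"ex":67,"f":22,"tnq":38},"kdr":16,"q":57,"vnq":85}
After op 12 (remove /kdr): {"as":62,"hz":{"ex":67,"f":22,"tnq":38},"q":57,"vnq":85}
After op 13 (replace /as 59): {"as":59,"hz":{"ex":67,"f":22,"tnq":38},"q":57,"vnq":85}
After op 14 (replace /vnq 5): {"as":59,"hz":{"ex":67,"f":22,"tnq":38},"q":57,"vnq":5}
After op 15 (add /hz 91): {"as":59,"hz":91,"q":57,"vnq":5}
After op 16 (replace /hz 2): {"as":59,"hz":2,"q":57,"vnq":5}
After op 17 (replace /q 39): {"as":59,"hz":2,"q":39,"vnq":5}
After op 18 (replace /hz 30): {"as":59,"hz":30,"q":39,"vnq":5}
After op 19 (remove /as): {"hz":30,"q":39,"vnq":5}
After op 20 (add /ni 86): {"hz":30,"ni":86,"q":39,"vnq":5}
After op 21 (replace /vnq 70): {"hz":30,"ni":86,"q":39,"vnq":70}
After op 22 (replace /vnq 70): {"hz":30,"ni":86,"q":39,"vnq":70}
Size at the root: 4

Answer: 4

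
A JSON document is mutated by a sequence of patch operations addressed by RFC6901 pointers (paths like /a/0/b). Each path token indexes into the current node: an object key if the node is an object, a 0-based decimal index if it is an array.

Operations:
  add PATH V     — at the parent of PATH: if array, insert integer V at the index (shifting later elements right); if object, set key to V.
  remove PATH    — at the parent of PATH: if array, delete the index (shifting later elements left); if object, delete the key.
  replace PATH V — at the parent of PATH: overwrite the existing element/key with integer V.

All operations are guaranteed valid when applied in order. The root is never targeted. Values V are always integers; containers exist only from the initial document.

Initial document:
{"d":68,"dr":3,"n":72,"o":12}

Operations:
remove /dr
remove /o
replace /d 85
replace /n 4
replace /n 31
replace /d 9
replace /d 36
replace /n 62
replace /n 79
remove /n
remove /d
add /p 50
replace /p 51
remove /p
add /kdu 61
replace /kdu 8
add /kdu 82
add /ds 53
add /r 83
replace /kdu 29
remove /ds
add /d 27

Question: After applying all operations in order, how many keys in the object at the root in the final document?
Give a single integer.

After op 1 (remove /dr): {"d":68,"n":72,"o":12}
After op 2 (remove /o): {"d":68,"n":72}
After op 3 (replace /d 85): {"d":85,"n":72}
After op 4 (replace /n 4): {"d":85,"n":4}
After op 5 (replace /n 31): {"d":85,"n":31}
After op 6 (replace /d 9): {"d":9,"n":31}
After op 7 (replace /d 36): {"d":36,"n":31}
After op 8 (replace /n 62): {"d":36,"n":62}
After op 9 (replace /n 79): {"d":36,"n":79}
After op 10 (remove /n): {"d":36}
After op 11 (remove /d): {}
After op 12 (add /p 50): {"p":50}
After op 13 (replace /p 51): {"p":51}
After op 14 (remove /p): {}
After op 15 (add /kdu 61): {"kdu":61}
After op 16 (replace /kdu 8): {"kdu":8}
After op 17 (add /kdu 82): {"kdu":82}
After op 18 (add /ds 53): {"ds":53,"kdu":82}
After op 19 (add /r 83): {"ds":53,"kdu":82,"r":83}
After op 20 (replace /kdu 29): {"ds":53,"kdu":29,"r":83}
After op 21 (remove /ds): {"kdu":29,"r":83}
After op 22 (add /d 27): {"d":27,"kdu":29,"r":83}
Size at the root: 3

Answer: 3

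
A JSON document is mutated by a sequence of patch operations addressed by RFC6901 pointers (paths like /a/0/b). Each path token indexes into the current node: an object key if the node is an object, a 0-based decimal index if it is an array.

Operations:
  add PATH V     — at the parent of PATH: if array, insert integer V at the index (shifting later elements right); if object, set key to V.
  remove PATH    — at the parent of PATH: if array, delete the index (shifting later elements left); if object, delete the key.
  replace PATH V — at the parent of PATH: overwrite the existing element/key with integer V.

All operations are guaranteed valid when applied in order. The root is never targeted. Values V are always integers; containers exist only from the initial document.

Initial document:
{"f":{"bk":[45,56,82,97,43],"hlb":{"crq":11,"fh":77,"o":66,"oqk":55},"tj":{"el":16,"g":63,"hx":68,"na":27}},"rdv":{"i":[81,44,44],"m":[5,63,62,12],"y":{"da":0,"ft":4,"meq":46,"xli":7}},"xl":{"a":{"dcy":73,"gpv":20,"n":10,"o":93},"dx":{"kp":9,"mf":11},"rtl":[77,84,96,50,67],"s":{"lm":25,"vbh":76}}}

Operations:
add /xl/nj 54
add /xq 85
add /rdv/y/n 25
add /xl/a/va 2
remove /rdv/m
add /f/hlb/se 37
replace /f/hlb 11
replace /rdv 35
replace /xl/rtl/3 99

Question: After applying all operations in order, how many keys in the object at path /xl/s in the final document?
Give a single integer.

Answer: 2

Derivation:
After op 1 (add /xl/nj 54): {"f":{"bk":[45,56,82,97,43],"hlb":{"crq":11,"fh":77,"o":66,"oqk":55},"tj":{"el":16,"g":63,"hx":68,"na":27}},"rdv":{"i":[81,44,44],"m":[5,63,62,12],"y":{"da":0,"ft":4,"meq":46,"xli":7}},"xl":{"a":{"dcy":73,"gpv":20,"n":10,"o":93},"dx":{"kp":9,"mf":11},"nj":54,"rtl":[77,84,96,50,67],"s":{"lm":25,"vbh":76}}}
After op 2 (add /xq 85): {"f":{"bk":[45,56,82,97,43],"hlb":{"crq":11,"fh":77,"o":66,"oqk":55},"tj":{"el":16,"g":63,"hx":68,"na":27}},"rdv":{"i":[81,44,44],"m":[5,63,62,12],"y":{"da":0,"ft":4,"meq":46,"xli":7}},"xl":{"a":{"dcy":73,"gpv":20,"n":10,"o":93},"dx":{"kp":9,"mf":11},"nj":54,"rtl":[77,84,96,50,67],"s":{"lm":25,"vbh":76}},"xq":85}
After op 3 (add /rdv/y/n 25): {"f":{"bk":[45,56,82,97,43],"hlb":{"crq":11,"fh":77,"o":66,"oqk":55},"tj":{"el":16,"g":63,"hx":68,"na":27}},"rdv":{"i":[81,44,44],"m":[5,63,62,12],"y":{"da":0,"ft":4,"meq":46,"n":25,"xli":7}},"xl":{"a":{"dcy":73,"gpv":20,"n":10,"o":93},"dx":{"kp":9,"mf":11},"nj":54,"rtl":[77,84,96,50,67],"s":{"lm":25,"vbh":76}},"xq":85}
After op 4 (add /xl/a/va 2): {"f":{"bk":[45,56,82,97,43],"hlb":{"crq":11,"fh":77,"o":66,"oqk":55},"tj":{"el":16,"g":63,"hx":68,"na":27}},"rdv":{"i":[81,44,44],"m":[5,63,62,12],"y":{"da":0,"ft":4,"meq":46,"n":25,"xli":7}},"xl":{"a":{"dcy":73,"gpv":20,"n":10,"o":93,"va":2},"dx":{"kp":9,"mf":11},"nj":54,"rtl":[77,84,96,50,67],"s":{"lm":25,"vbh":76}},"xq":85}
After op 5 (remove /rdv/m): {"f":{"bk":[45,56,82,97,43],"hlb":{"crq":11,"fh":77,"o":66,"oqk":55},"tj":{"el":16,"g":63,"hx":68,"na":27}},"rdv":{"i":[81,44,44],"y":{"da":0,"ft":4,"meq":46,"n":25,"xli":7}},"xl":{"a":{"dcy":73,"gpv":20,"n":10,"o":93,"va":2},"dx":{"kp":9,"mf":11},"nj":54,"rtl":[77,84,96,50,67],"s":{"lm":25,"vbh":76}},"xq":85}
After op 6 (add /f/hlb/se 37): {"f":{"bk":[45,56,82,97,43],"hlb":{"crq":11,"fh":77,"o":66,"oqk":55,"se":37},"tj":{"el":16,"g":63,"hx":68,"na":27}},"rdv":{"i":[81,44,44],"y":{"da":0,"ft":4,"meq":46,"n":25,"xli":7}},"xl":{"a":{"dcy":73,"gpv":20,"n":10,"o":93,"va":2},"dx":{"kp":9,"mf":11},"nj":54,"rtl":[77,84,96,50,67],"s":{"lm":25,"vbh":76}},"xq":85}
After op 7 (replace /f/hlb 11): {"f":{"bk":[45,56,82,97,43],"hlb":11,"tj":{"el":16,"g":63,"hx":68,"na":27}},"rdv":{"i":[81,44,44],"y":{"da":0,"ft":4,"meq":46,"n":25,"xli":7}},"xl":{"a":{"dcy":73,"gpv":20,"n":10,"o":93,"va":2},"dx":{"kp":9,"mf":11},"nj":54,"rtl":[77,84,96,50,67],"s":{"lm":25,"vbh":76}},"xq":85}
After op 8 (replace /rdv 35): {"f":{"bk":[45,56,82,97,43],"hlb":11,"tj":{"el":16,"g":63,"hx":68,"na":27}},"rdv":35,"xl":{"a":{"dcy":73,"gpv":20,"n":10,"o":93,"va":2},"dx":{"kp":9,"mf":11},"nj":54,"rtl":[77,84,96,50,67],"s":{"lm":25,"vbh":76}},"xq":85}
After op 9 (replace /xl/rtl/3 99): {"f":{"bk":[45,56,82,97,43],"hlb":11,"tj":{"el":16,"g":63,"hx":68,"na":27}},"rdv":35,"xl":{"a":{"dcy":73,"gpv":20,"n":10,"o":93,"va":2},"dx":{"kp":9,"mf":11},"nj":54,"rtl":[77,84,96,99,67],"s":{"lm":25,"vbh":76}},"xq":85}
Size at path /xl/s: 2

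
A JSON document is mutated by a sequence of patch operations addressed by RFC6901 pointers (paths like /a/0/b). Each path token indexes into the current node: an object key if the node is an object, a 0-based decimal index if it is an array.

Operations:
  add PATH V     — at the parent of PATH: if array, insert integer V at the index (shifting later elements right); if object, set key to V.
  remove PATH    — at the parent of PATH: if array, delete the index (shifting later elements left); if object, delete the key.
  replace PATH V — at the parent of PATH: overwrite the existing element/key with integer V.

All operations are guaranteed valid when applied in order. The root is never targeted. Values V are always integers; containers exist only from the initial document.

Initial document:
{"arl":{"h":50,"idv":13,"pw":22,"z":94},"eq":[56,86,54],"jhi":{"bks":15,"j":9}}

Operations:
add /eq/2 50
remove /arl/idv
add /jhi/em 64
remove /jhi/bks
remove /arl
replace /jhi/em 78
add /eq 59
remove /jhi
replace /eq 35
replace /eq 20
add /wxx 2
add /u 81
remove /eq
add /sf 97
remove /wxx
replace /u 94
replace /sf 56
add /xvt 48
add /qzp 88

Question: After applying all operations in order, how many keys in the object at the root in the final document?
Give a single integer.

Answer: 4

Derivation:
After op 1 (add /eq/2 50): {"arl":{"h":50,"idv":13,"pw":22,"z":94},"eq":[56,86,50,54],"jhi":{"bks":15,"j":9}}
After op 2 (remove /arl/idv): {"arl":{"h":50,"pw":22,"z":94},"eq":[56,86,50,54],"jhi":{"bks":15,"j":9}}
After op 3 (add /jhi/em 64): {"arl":{"h":50,"pw":22,"z":94},"eq":[56,86,50,54],"jhi":{"bks":15,"em":64,"j":9}}
After op 4 (remove /jhi/bks): {"arl":{"h":50,"pw":22,"z":94},"eq":[56,86,50,54],"jhi":{"em":64,"j":9}}
After op 5 (remove /arl): {"eq":[56,86,50,54],"jhi":{"em":64,"j":9}}
After op 6 (replace /jhi/em 78): {"eq":[56,86,50,54],"jhi":{"em":78,"j":9}}
After op 7 (add /eq 59): {"eq":59,"jhi":{"em":78,"j":9}}
After op 8 (remove /jhi): {"eq":59}
After op 9 (replace /eq 35): {"eq":35}
After op 10 (replace /eq 20): {"eq":20}
After op 11 (add /wxx 2): {"eq":20,"wxx":2}
After op 12 (add /u 81): {"eq":20,"u":81,"wxx":2}
After op 13 (remove /eq): {"u":81,"wxx":2}
After op 14 (add /sf 97): {"sf":97,"u":81,"wxx":2}
After op 15 (remove /wxx): {"sf":97,"u":81}
After op 16 (replace /u 94): {"sf":97,"u":94}
After op 17 (replace /sf 56): {"sf":56,"u":94}
After op 18 (add /xvt 48): {"sf":56,"u":94,"xvt":48}
After op 19 (add /qzp 88): {"qzp":88,"sf":56,"u":94,"xvt":48}
Size at the root: 4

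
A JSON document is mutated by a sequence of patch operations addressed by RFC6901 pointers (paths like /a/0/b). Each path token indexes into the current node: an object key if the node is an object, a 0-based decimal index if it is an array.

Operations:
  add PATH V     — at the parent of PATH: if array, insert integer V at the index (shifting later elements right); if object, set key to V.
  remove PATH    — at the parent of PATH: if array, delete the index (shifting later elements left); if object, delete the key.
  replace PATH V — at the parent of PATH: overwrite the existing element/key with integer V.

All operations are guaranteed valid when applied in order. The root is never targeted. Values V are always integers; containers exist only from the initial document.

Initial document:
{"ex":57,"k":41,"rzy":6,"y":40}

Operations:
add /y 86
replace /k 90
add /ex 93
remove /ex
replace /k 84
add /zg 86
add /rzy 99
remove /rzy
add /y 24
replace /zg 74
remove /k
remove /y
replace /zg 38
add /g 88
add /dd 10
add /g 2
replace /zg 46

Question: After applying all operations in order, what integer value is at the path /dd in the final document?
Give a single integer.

Answer: 10

Derivation:
After op 1 (add /y 86): {"ex":57,"k":41,"rzy":6,"y":86}
After op 2 (replace /k 90): {"ex":57,"k":90,"rzy":6,"y":86}
After op 3 (add /ex 93): {"ex":93,"k":90,"rzy":6,"y":86}
After op 4 (remove /ex): {"k":90,"rzy":6,"y":86}
After op 5 (replace /k 84): {"k":84,"rzy":6,"y":86}
After op 6 (add /zg 86): {"k":84,"rzy":6,"y":86,"zg":86}
After op 7 (add /rzy 99): {"k":84,"rzy":99,"y":86,"zg":86}
After op 8 (remove /rzy): {"k":84,"y":86,"zg":86}
After op 9 (add /y 24): {"k":84,"y":24,"zg":86}
After op 10 (replace /zg 74): {"k":84,"y":24,"zg":74}
After op 11 (remove /k): {"y":24,"zg":74}
After op 12 (remove /y): {"zg":74}
After op 13 (replace /zg 38): {"zg":38}
After op 14 (add /g 88): {"g":88,"zg":38}
After op 15 (add /dd 10): {"dd":10,"g":88,"zg":38}
After op 16 (add /g 2): {"dd":10,"g":2,"zg":38}
After op 17 (replace /zg 46): {"dd":10,"g":2,"zg":46}
Value at /dd: 10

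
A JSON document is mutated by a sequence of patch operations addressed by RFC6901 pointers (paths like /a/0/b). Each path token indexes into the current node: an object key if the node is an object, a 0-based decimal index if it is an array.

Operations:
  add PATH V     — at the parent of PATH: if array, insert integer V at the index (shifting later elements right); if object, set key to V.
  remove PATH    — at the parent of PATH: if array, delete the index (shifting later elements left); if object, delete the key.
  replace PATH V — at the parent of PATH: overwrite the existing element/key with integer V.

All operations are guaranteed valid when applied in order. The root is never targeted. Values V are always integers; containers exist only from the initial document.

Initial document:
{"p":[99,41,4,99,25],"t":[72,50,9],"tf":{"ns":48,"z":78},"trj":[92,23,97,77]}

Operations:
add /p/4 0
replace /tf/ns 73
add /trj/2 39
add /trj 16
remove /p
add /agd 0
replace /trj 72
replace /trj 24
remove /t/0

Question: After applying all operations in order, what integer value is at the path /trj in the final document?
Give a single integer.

After op 1 (add /p/4 0): {"p":[99,41,4,99,0,25],"t":[72,50,9],"tf":{"ns":48,"z":78},"trj":[92,23,97,77]}
After op 2 (replace /tf/ns 73): {"p":[99,41,4,99,0,25],"t":[72,50,9],"tf":{"ns":73,"z":78},"trj":[92,23,97,77]}
After op 3 (add /trj/2 39): {"p":[99,41,4,99,0,25],"t":[72,50,9],"tf":{"ns":73,"z":78},"trj":[92,23,39,97,77]}
After op 4 (add /trj 16): {"p":[99,41,4,99,0,25],"t":[72,50,9],"tf":{"ns":73,"z":78},"trj":16}
After op 5 (remove /p): {"t":[72,50,9],"tf":{"ns":73,"z":78},"trj":16}
After op 6 (add /agd 0): {"agd":0,"t":[72,50,9],"tf":{"ns":73,"z":78},"trj":16}
After op 7 (replace /trj 72): {"agd":0,"t":[72,50,9],"tf":{"ns":73,"z":78},"trj":72}
After op 8 (replace /trj 24): {"agd":0,"t":[72,50,9],"tf":{"ns":73,"z":78},"trj":24}
After op 9 (remove /t/0): {"agd":0,"t":[50,9],"tf":{"ns":73,"z":78},"trj":24}
Value at /trj: 24

Answer: 24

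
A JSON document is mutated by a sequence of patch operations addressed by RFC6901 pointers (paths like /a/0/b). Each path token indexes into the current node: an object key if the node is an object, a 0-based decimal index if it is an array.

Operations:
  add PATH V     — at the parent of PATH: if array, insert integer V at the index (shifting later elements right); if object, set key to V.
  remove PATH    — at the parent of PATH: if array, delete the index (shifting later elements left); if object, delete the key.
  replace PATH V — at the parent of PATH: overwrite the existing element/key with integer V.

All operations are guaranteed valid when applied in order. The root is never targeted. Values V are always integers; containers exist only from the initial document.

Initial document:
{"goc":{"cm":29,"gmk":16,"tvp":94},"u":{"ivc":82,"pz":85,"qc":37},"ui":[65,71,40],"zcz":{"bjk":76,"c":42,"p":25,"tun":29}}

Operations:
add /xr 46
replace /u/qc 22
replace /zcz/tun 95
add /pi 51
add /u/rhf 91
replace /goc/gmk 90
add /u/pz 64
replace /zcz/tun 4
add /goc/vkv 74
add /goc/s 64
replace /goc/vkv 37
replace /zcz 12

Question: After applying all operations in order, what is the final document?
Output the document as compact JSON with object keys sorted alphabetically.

Answer: {"goc":{"cm":29,"gmk":90,"s":64,"tvp":94,"vkv":37},"pi":51,"u":{"ivc":82,"pz":64,"qc":22,"rhf":91},"ui":[65,71,40],"xr":46,"zcz":12}

Derivation:
After op 1 (add /xr 46): {"goc":{"cm":29,"gmk":16,"tvp":94},"u":{"ivc":82,"pz":85,"qc":37},"ui":[65,71,40],"xr":46,"zcz":{"bjk":76,"c":42,"p":25,"tun":29}}
After op 2 (replace /u/qc 22): {"goc":{"cm":29,"gmk":16,"tvp":94},"u":{"ivc":82,"pz":85,"qc":22},"ui":[65,71,40],"xr":46,"zcz":{"bjk":76,"c":42,"p":25,"tun":29}}
After op 3 (replace /zcz/tun 95): {"goc":{"cm":29,"gmk":16,"tvp":94},"u":{"ivc":82,"pz":85,"qc":22},"ui":[65,71,40],"xr":46,"zcz":{"bjk":76,"c":42,"p":25,"tun":95}}
After op 4 (add /pi 51): {"goc":{"cm":29,"gmk":16,"tvp":94},"pi":51,"u":{"ivc":82,"pz":85,"qc":22},"ui":[65,71,40],"xr":46,"zcz":{"bjk":76,"c":42,"p":25,"tun":95}}
After op 5 (add /u/rhf 91): {"goc":{"cm":29,"gmk":16,"tvp":94},"pi":51,"u":{"ivc":82,"pz":85,"qc":22,"rhf":91},"ui":[65,71,40],"xr":46,"zcz":{"bjk":76,"c":42,"p":25,"tun":95}}
After op 6 (replace /goc/gmk 90): {"goc":{"cm":29,"gmk":90,"tvp":94},"pi":51,"u":{"ivc":82,"pz":85,"qc":22,"rhf":91},"ui":[65,71,40],"xr":46,"zcz":{"bjk":76,"c":42,"p":25,"tun":95}}
After op 7 (add /u/pz 64): {"goc":{"cm":29,"gmk":90,"tvp":94},"pi":51,"u":{"ivc":82,"pz":64,"qc":22,"rhf":91},"ui":[65,71,40],"xr":46,"zcz":{"bjk":76,"c":42,"p":25,"tun":95}}
After op 8 (replace /zcz/tun 4): {"goc":{"cm":29,"gmk":90,"tvp":94},"pi":51,"u":{"ivc":82,"pz":64,"qc":22,"rhf":91},"ui":[65,71,40],"xr":46,"zcz":{"bjk":76,"c":42,"p":25,"tun":4}}
After op 9 (add /goc/vkv 74): {"goc":{"cm":29,"gmk":90,"tvp":94,"vkv":74},"pi":51,"u":{"ivc":82,"pz":64,"qc":22,"rhf":91},"ui":[65,71,40],"xr":46,"zcz":{"bjk":76,"c":42,"p":25,"tun":4}}
After op 10 (add /goc/s 64): {"goc":{"cm":29,"gmk":90,"s":64,"tvp":94,"vkv":74},"pi":51,"u":{"ivc":82,"pz":64,"qc":22,"rhf":91},"ui":[65,71,40],"xr":46,"zcz":{"bjk":76,"c":42,"p":25,"tun":4}}
After op 11 (replace /goc/vkv 37): {"goc":{"cm":29,"gmk":90,"s":64,"tvp":94,"vkv":37},"pi":51,"u":{"ivc":82,"pz":64,"qc":22,"rhf":91},"ui":[65,71,40],"xr":46,"zcz":{"bjk":76,"c":42,"p":25,"tun":4}}
After op 12 (replace /zcz 12): {"goc":{"cm":29,"gmk":90,"s":64,"tvp":94,"vkv":37},"pi":51,"u":{"ivc":82,"pz":64,"qc":22,"rhf":91},"ui":[65,71,40],"xr":46,"zcz":12}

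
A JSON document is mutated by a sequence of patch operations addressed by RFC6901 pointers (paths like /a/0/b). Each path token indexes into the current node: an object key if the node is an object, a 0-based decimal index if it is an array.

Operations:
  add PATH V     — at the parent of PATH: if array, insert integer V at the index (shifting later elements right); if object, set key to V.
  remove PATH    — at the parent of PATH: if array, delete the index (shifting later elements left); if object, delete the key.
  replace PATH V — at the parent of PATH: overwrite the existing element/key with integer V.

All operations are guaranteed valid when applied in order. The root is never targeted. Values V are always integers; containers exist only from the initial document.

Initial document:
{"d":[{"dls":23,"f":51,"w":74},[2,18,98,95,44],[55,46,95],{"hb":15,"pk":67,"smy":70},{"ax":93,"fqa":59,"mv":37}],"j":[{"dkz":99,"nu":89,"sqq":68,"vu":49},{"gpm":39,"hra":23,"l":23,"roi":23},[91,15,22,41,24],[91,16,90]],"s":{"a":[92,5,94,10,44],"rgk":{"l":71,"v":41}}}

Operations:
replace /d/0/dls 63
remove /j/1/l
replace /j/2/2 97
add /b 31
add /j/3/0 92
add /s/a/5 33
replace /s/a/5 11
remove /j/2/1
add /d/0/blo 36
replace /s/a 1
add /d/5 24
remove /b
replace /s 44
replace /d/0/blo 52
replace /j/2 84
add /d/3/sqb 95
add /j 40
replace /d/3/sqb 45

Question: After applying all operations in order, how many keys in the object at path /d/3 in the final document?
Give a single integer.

Answer: 4

Derivation:
After op 1 (replace /d/0/dls 63): {"d":[{"dls":63,"f":51,"w":74},[2,18,98,95,44],[55,46,95],{"hb":15,"pk":67,"smy":70},{"ax":93,"fqa":59,"mv":37}],"j":[{"dkz":99,"nu":89,"sqq":68,"vu":49},{"gpm":39,"hra":23,"l":23,"roi":23},[91,15,22,41,24],[91,16,90]],"s":{"a":[92,5,94,10,44],"rgk":{"l":71,"v":41}}}
After op 2 (remove /j/1/l): {"d":[{"dls":63,"f":51,"w":74},[2,18,98,95,44],[55,46,95],{"hb":15,"pk":67,"smy":70},{"ax":93,"fqa":59,"mv":37}],"j":[{"dkz":99,"nu":89,"sqq":68,"vu":49},{"gpm":39,"hra":23,"roi":23},[91,15,22,41,24],[91,16,90]],"s":{"a":[92,5,94,10,44],"rgk":{"l":71,"v":41}}}
After op 3 (replace /j/2/2 97): {"d":[{"dls":63,"f":51,"w":74},[2,18,98,95,44],[55,46,95],{"hb":15,"pk":67,"smy":70},{"ax":93,"fqa":59,"mv":37}],"j":[{"dkz":99,"nu":89,"sqq":68,"vu":49},{"gpm":39,"hra":23,"roi":23},[91,15,97,41,24],[91,16,90]],"s":{"a":[92,5,94,10,44],"rgk":{"l":71,"v":41}}}
After op 4 (add /b 31): {"b":31,"d":[{"dls":63,"f":51,"w":74},[2,18,98,95,44],[55,46,95],{"hb":15,"pk":67,"smy":70},{"ax":93,"fqa":59,"mv":37}],"j":[{"dkz":99,"nu":89,"sqq":68,"vu":49},{"gpm":39,"hra":23,"roi":23},[91,15,97,41,24],[91,16,90]],"s":{"a":[92,5,94,10,44],"rgk":{"l":71,"v":41}}}
After op 5 (add /j/3/0 92): {"b":31,"d":[{"dls":63,"f":51,"w":74},[2,18,98,95,44],[55,46,95],{"hb":15,"pk":67,"smy":70},{"ax":93,"fqa":59,"mv":37}],"j":[{"dkz":99,"nu":89,"sqq":68,"vu":49},{"gpm":39,"hra":23,"roi":23},[91,15,97,41,24],[92,91,16,90]],"s":{"a":[92,5,94,10,44],"rgk":{"l":71,"v":41}}}
After op 6 (add /s/a/5 33): {"b":31,"d":[{"dls":63,"f":51,"w":74},[2,18,98,95,44],[55,46,95],{"hb":15,"pk":67,"smy":70},{"ax":93,"fqa":59,"mv":37}],"j":[{"dkz":99,"nu":89,"sqq":68,"vu":49},{"gpm":39,"hra":23,"roi":23},[91,15,97,41,24],[92,91,16,90]],"s":{"a":[92,5,94,10,44,33],"rgk":{"l":71,"v":41}}}
After op 7 (replace /s/a/5 11): {"b":31,"d":[{"dls":63,"f":51,"w":74},[2,18,98,95,44],[55,46,95],{"hb":15,"pk":67,"smy":70},{"ax":93,"fqa":59,"mv":37}],"j":[{"dkz":99,"nu":89,"sqq":68,"vu":49},{"gpm":39,"hra":23,"roi":23},[91,15,97,41,24],[92,91,16,90]],"s":{"a":[92,5,94,10,44,11],"rgk":{"l":71,"v":41}}}
After op 8 (remove /j/2/1): {"b":31,"d":[{"dls":63,"f":51,"w":74},[2,18,98,95,44],[55,46,95],{"hb":15,"pk":67,"smy":70},{"ax":93,"fqa":59,"mv":37}],"j":[{"dkz":99,"nu":89,"sqq":68,"vu":49},{"gpm":39,"hra":23,"roi":23},[91,97,41,24],[92,91,16,90]],"s":{"a":[92,5,94,10,44,11],"rgk":{"l":71,"v":41}}}
After op 9 (add /d/0/blo 36): {"b":31,"d":[{"blo":36,"dls":63,"f":51,"w":74},[2,18,98,95,44],[55,46,95],{"hb":15,"pk":67,"smy":70},{"ax":93,"fqa":59,"mv":37}],"j":[{"dkz":99,"nu":89,"sqq":68,"vu":49},{"gpm":39,"hra":23,"roi":23},[91,97,41,24],[92,91,16,90]],"s":{"a":[92,5,94,10,44,11],"rgk":{"l":71,"v":41}}}
After op 10 (replace /s/a 1): {"b":31,"d":[{"blo":36,"dls":63,"f":51,"w":74},[2,18,98,95,44],[55,46,95],{"hb":15,"pk":67,"smy":70},{"ax":93,"fqa":59,"mv":37}],"j":[{"dkz":99,"nu":89,"sqq":68,"vu":49},{"gpm":39,"hra":23,"roi":23},[91,97,41,24],[92,91,16,90]],"s":{"a":1,"rgk":{"l":71,"v":41}}}
After op 11 (add /d/5 24): {"b":31,"d":[{"blo":36,"dls":63,"f":51,"w":74},[2,18,98,95,44],[55,46,95],{"hb":15,"pk":67,"smy":70},{"ax":93,"fqa":59,"mv":37},24],"j":[{"dkz":99,"nu":89,"sqq":68,"vu":49},{"gpm":39,"hra":23,"roi":23},[91,97,41,24],[92,91,16,90]],"s":{"a":1,"rgk":{"l":71,"v":41}}}
After op 12 (remove /b): {"d":[{"blo":36,"dls":63,"f":51,"w":74},[2,18,98,95,44],[55,46,95],{"hb":15,"pk":67,"smy":70},{"ax":93,"fqa":59,"mv":37},24],"j":[{"dkz":99,"nu":89,"sqq":68,"vu":49},{"gpm":39,"hra":23,"roi":23},[91,97,41,24],[92,91,16,90]],"s":{"a":1,"rgk":{"l":71,"v":41}}}
After op 13 (replace /s 44): {"d":[{"blo":36,"dls":63,"f":51,"w":74},[2,18,98,95,44],[55,46,95],{"hb":15,"pk":67,"smy":70},{"ax":93,"fqa":59,"mv":37},24],"j":[{"dkz":99,"nu":89,"sqq":68,"vu":49},{"gpm":39,"hra":23,"roi":23},[91,97,41,24],[92,91,16,90]],"s":44}
After op 14 (replace /d/0/blo 52): {"d":[{"blo":52,"dls":63,"f":51,"w":74},[2,18,98,95,44],[55,46,95],{"hb":15,"pk":67,"smy":70},{"ax":93,"fqa":59,"mv":37},24],"j":[{"dkz":99,"nu":89,"sqq":68,"vu":49},{"gpm":39,"hra":23,"roi":23},[91,97,41,24],[92,91,16,90]],"s":44}
After op 15 (replace /j/2 84): {"d":[{"blo":52,"dls":63,"f":51,"w":74},[2,18,98,95,44],[55,46,95],{"hb":15,"pk":67,"smy":70},{"ax":93,"fqa":59,"mv":37},24],"j":[{"dkz":99,"nu":89,"sqq":68,"vu":49},{"gpm":39,"hra":23,"roi":23},84,[92,91,16,90]],"s":44}
After op 16 (add /d/3/sqb 95): {"d":[{"blo":52,"dls":63,"f":51,"w":74},[2,18,98,95,44],[55,46,95],{"hb":15,"pk":67,"smy":70,"sqb":95},{"ax":93,"fqa":59,"mv":37},24],"j":[{"dkz":99,"nu":89,"sqq":68,"vu":49},{"gpm":39,"hra":23,"roi":23},84,[92,91,16,90]],"s":44}
After op 17 (add /j 40): {"d":[{"blo":52,"dls":63,"f":51,"w":74},[2,18,98,95,44],[55,46,95],{"hb":15,"pk":67,"smy":70,"sqb":95},{"ax":93,"fqa":59,"mv":37},24],"j":40,"s":44}
After op 18 (replace /d/3/sqb 45): {"d":[{"blo":52,"dls":63,"f":51,"w":74},[2,18,98,95,44],[55,46,95],{"hb":15,"pk":67,"smy":70,"sqb":45},{"ax":93,"fqa":59,"mv":37},24],"j":40,"s":44}
Size at path /d/3: 4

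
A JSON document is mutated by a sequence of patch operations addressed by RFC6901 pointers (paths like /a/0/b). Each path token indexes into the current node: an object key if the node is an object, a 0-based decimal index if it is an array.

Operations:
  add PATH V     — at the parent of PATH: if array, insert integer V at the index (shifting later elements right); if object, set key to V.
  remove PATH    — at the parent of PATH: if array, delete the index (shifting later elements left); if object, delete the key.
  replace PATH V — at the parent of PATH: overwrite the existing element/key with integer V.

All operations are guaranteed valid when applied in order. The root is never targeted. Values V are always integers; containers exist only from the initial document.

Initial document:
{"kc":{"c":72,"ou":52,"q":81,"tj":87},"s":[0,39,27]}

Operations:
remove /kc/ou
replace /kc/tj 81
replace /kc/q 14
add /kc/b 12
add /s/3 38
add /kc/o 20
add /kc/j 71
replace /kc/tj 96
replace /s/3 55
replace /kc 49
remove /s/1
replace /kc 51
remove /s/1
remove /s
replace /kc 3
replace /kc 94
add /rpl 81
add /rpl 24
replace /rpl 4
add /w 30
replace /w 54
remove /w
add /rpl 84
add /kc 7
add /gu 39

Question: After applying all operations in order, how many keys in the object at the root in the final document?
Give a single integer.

Answer: 3

Derivation:
After op 1 (remove /kc/ou): {"kc":{"c":72,"q":81,"tj":87},"s":[0,39,27]}
After op 2 (replace /kc/tj 81): {"kc":{"c":72,"q":81,"tj":81},"s":[0,39,27]}
After op 3 (replace /kc/q 14): {"kc":{"c":72,"q":14,"tj":81},"s":[0,39,27]}
After op 4 (add /kc/b 12): {"kc":{"b":12,"c":72,"q":14,"tj":81},"s":[0,39,27]}
After op 5 (add /s/3 38): {"kc":{"b":12,"c":72,"q":14,"tj":81},"s":[0,39,27,38]}
After op 6 (add /kc/o 20): {"kc":{"b":12,"c":72,"o":20,"q":14,"tj":81},"s":[0,39,27,38]}
After op 7 (add /kc/j 71): {"kc":{"b":12,"c":72,"j":71,"o":20,"q":14,"tj":81},"s":[0,39,27,38]}
After op 8 (replace /kc/tj 96): {"kc":{"b":12,"c":72,"j":71,"o":20,"q":14,"tj":96},"s":[0,39,27,38]}
After op 9 (replace /s/3 55): {"kc":{"b":12,"c":72,"j":71,"o":20,"q":14,"tj":96},"s":[0,39,27,55]}
After op 10 (replace /kc 49): {"kc":49,"s":[0,39,27,55]}
After op 11 (remove /s/1): {"kc":49,"s":[0,27,55]}
After op 12 (replace /kc 51): {"kc":51,"s":[0,27,55]}
After op 13 (remove /s/1): {"kc":51,"s":[0,55]}
After op 14 (remove /s): {"kc":51}
After op 15 (replace /kc 3): {"kc":3}
After op 16 (replace /kc 94): {"kc":94}
After op 17 (add /rpl 81): {"kc":94,"rpl":81}
After op 18 (add /rpl 24): {"kc":94,"rpl":24}
After op 19 (replace /rpl 4): {"kc":94,"rpl":4}
After op 20 (add /w 30): {"kc":94,"rpl":4,"w":30}
After op 21 (replace /w 54): {"kc":94,"rpl":4,"w":54}
After op 22 (remove /w): {"kc":94,"rpl":4}
After op 23 (add /rpl 84): {"kc":94,"rpl":84}
After op 24 (add /kc 7): {"kc":7,"rpl":84}
After op 25 (add /gu 39): {"gu":39,"kc":7,"rpl":84}
Size at the root: 3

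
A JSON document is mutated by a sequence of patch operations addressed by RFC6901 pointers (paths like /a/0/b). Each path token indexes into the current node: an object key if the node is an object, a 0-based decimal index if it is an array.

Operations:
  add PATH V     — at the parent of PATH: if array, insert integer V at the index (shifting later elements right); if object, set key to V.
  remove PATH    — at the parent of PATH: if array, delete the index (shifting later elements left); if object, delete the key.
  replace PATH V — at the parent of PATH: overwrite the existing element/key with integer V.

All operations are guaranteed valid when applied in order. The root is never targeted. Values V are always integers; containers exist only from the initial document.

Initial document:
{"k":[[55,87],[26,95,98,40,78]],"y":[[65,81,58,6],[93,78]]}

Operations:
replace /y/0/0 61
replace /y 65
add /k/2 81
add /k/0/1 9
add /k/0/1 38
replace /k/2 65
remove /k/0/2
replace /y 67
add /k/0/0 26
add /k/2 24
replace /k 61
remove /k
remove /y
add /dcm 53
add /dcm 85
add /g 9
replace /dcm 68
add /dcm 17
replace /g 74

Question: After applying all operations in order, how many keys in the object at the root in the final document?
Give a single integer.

After op 1 (replace /y/0/0 61): {"k":[[55,87],[26,95,98,40,78]],"y":[[61,81,58,6],[93,78]]}
After op 2 (replace /y 65): {"k":[[55,87],[26,95,98,40,78]],"y":65}
After op 3 (add /k/2 81): {"k":[[55,87],[26,95,98,40,78],81],"y":65}
After op 4 (add /k/0/1 9): {"k":[[55,9,87],[26,95,98,40,78],81],"y":65}
After op 5 (add /k/0/1 38): {"k":[[55,38,9,87],[26,95,98,40,78],81],"y":65}
After op 6 (replace /k/2 65): {"k":[[55,38,9,87],[26,95,98,40,78],65],"y":65}
After op 7 (remove /k/0/2): {"k":[[55,38,87],[26,95,98,40,78],65],"y":65}
After op 8 (replace /y 67): {"k":[[55,38,87],[26,95,98,40,78],65],"y":67}
After op 9 (add /k/0/0 26): {"k":[[26,55,38,87],[26,95,98,40,78],65],"y":67}
After op 10 (add /k/2 24): {"k":[[26,55,38,87],[26,95,98,40,78],24,65],"y":67}
After op 11 (replace /k 61): {"k":61,"y":67}
After op 12 (remove /k): {"y":67}
After op 13 (remove /y): {}
After op 14 (add /dcm 53): {"dcm":53}
After op 15 (add /dcm 85): {"dcm":85}
After op 16 (add /g 9): {"dcm":85,"g":9}
After op 17 (replace /dcm 68): {"dcm":68,"g":9}
After op 18 (add /dcm 17): {"dcm":17,"g":9}
After op 19 (replace /g 74): {"dcm":17,"g":74}
Size at the root: 2

Answer: 2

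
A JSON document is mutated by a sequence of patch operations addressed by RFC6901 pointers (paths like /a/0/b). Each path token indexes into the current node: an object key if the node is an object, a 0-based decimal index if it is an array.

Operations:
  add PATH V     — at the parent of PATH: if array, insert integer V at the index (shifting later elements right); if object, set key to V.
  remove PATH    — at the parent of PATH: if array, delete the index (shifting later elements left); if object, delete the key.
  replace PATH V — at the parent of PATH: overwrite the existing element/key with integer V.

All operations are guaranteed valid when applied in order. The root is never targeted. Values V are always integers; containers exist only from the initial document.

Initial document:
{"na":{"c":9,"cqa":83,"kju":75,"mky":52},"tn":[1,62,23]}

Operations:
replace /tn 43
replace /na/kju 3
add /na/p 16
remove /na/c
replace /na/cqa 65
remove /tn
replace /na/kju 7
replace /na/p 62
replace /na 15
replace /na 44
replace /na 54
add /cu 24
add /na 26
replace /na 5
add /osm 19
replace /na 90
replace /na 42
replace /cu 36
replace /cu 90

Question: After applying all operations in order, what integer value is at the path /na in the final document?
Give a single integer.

After op 1 (replace /tn 43): {"na":{"c":9,"cqa":83,"kju":75,"mky":52},"tn":43}
After op 2 (replace /na/kju 3): {"na":{"c":9,"cqa":83,"kju":3,"mky":52},"tn":43}
After op 3 (add /na/p 16): {"na":{"c":9,"cqa":83,"kju":3,"mky":52,"p":16},"tn":43}
After op 4 (remove /na/c): {"na":{"cqa":83,"kju":3,"mky":52,"p":16},"tn":43}
After op 5 (replace /na/cqa 65): {"na":{"cqa":65,"kju":3,"mky":52,"p":16},"tn":43}
After op 6 (remove /tn): {"na":{"cqa":65,"kju":3,"mky":52,"p":16}}
After op 7 (replace /na/kju 7): {"na":{"cqa":65,"kju":7,"mky":52,"p":16}}
After op 8 (replace /na/p 62): {"na":{"cqa":65,"kju":7,"mky":52,"p":62}}
After op 9 (replace /na 15): {"na":15}
After op 10 (replace /na 44): {"na":44}
After op 11 (replace /na 54): {"na":54}
After op 12 (add /cu 24): {"cu":24,"na":54}
After op 13 (add /na 26): {"cu":24,"na":26}
After op 14 (replace /na 5): {"cu":24,"na":5}
After op 15 (add /osm 19): {"cu":24,"na":5,"osm":19}
After op 16 (replace /na 90): {"cu":24,"na":90,"osm":19}
After op 17 (replace /na 42): {"cu":24,"na":42,"osm":19}
After op 18 (replace /cu 36): {"cu":36,"na":42,"osm":19}
After op 19 (replace /cu 90): {"cu":90,"na":42,"osm":19}
Value at /na: 42

Answer: 42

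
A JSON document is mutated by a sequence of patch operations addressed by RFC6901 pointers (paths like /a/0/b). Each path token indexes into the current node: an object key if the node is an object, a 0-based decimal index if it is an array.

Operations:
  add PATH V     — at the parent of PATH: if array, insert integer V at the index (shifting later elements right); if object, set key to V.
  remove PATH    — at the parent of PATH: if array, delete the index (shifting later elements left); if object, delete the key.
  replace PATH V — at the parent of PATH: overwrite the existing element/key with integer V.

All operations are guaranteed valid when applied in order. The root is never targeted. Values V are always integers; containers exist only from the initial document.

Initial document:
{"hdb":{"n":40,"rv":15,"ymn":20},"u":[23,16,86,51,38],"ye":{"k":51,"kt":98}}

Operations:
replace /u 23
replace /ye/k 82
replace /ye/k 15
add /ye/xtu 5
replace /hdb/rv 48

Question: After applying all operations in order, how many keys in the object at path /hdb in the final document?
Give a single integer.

Answer: 3

Derivation:
After op 1 (replace /u 23): {"hdb":{"n":40,"rv":15,"ymn":20},"u":23,"ye":{"k":51,"kt":98}}
After op 2 (replace /ye/k 82): {"hdb":{"n":40,"rv":15,"ymn":20},"u":23,"ye":{"k":82,"kt":98}}
After op 3 (replace /ye/k 15): {"hdb":{"n":40,"rv":15,"ymn":20},"u":23,"ye":{"k":15,"kt":98}}
After op 4 (add /ye/xtu 5): {"hdb":{"n":40,"rv":15,"ymn":20},"u":23,"ye":{"k":15,"kt":98,"xtu":5}}
After op 5 (replace /hdb/rv 48): {"hdb":{"n":40,"rv":48,"ymn":20},"u":23,"ye":{"k":15,"kt":98,"xtu":5}}
Size at path /hdb: 3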